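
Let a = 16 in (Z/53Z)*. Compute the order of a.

13

The order of 16 must divide p − 1 = 52 = 2^2 · 13.
Divisors: 1, 2, 4, 13, 26, 52.
Check each in increasing order: 16^1 ≡ 16;  16^2 ≡ 44;  16^4 ≡ 28;  16^13 ≡ 1.
Smallest exponent giving 1 is 13.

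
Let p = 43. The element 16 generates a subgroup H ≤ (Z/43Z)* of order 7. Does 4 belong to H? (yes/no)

yes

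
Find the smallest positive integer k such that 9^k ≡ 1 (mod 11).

5

The order of 9 must divide p − 1 = 10 = 2 · 5.
Divisors: 1, 2, 5, 10.
Check each in increasing order: 9^1 ≡ 9;  9^2 ≡ 4;  9^5 ≡ 1.
Smallest exponent giving 1 is 5.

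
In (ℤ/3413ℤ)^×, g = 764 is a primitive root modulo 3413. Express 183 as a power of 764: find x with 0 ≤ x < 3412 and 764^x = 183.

1425

Baby-step giant-step with m = ceil(sqrt(3412)) = 59.
Baby table (764^j mod 3413 for j=0..58):
  0:1  1:764  2:73  3:1164  4:1916  5:3060  6:3348  7:1535
  8:2081  9:2839  10:1741  11:2467  12:812  13:2615  14:1255  15:3180
  16:2877  17:56  18:1828  19:675  20:337  21:1493  22:710  23:3186
  24:635  25:494  26:1986  27:1932  28:1632  29:1103  30:3094  31:2020
  32:604  33:701  34:3136  35:3391  36:257  37:1807  38:1696  39:2217
  40:940  41:1430  42:360  43:2000  44:2389  45:2654  46:334  47:2614
  48:491  49:3107  50:1713  51:1553  52:2181  53:740  54:2215  55:2825
  56:1284  57:1445  58:1581
Giant step factor: 764^(-59) ≡ 1084 (mod 3413).
Scan 183·1084^i mod 3413 for i = 0, 1, …:
  i=0: 183   i=1: 418   i=2: 2596   i=3: 1752
  i=4: 1540   i=5: 403   i=6: 3401   i=7: 644
  i=8: 1844   i=9: 2291     …   i=23: 1643
  i=24: 2839
Match at i=24, j=9: x = 24·59 + 9 = 1425.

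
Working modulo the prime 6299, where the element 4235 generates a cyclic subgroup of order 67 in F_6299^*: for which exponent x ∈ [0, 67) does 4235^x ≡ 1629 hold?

10

Successive powers of 4235 modulo 6299:
  4235^0=1  4235^1=4235  4235^2=1972  4235^3=5245  4235^4=2301  4235^5=182
  4235^6=2292  4235^7=6160  4235^8=3441  4235^9=3048  4235^10=1629
So 4235^10 ≡ 1629 (mod 6299), giving x = 10.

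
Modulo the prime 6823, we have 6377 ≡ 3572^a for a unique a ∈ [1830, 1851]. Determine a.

1848

Compute 3572^1830 mod 6823 = 2516, then multiply by 3572 repeatedly:
  3572^1830=2516  3572^1831=1261  3572^1832=1112  3572^1833=1078  3572^1834=2444
  3572^1835=3351  3572^1836=2230  3572^1837=3119  3572^1838=5932  3572^1839=3689
  3572^1840=1895  3572^1841=524  3572^1842=2226  3572^1843=2477  3572^1844=5236
  3572^1845=1149  3572^1846=3605  3572^1847=2059  3572^1848=6377
Found 6377 at exponent 1848.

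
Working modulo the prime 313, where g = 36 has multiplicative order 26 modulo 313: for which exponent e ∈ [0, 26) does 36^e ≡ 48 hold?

Successive powers of 36 modulo 313:
  36^0=1  36^1=36  36^2=44  36^3=19  36^4=58  36^5=210
  36^6=48
So 36^6 ≡ 48 (mod 313), giving e = 6.

6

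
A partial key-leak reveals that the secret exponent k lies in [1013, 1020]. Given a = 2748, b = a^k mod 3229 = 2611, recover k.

Compute 2748^1013 mod 3229 = 975, then multiply by 2748 repeatedly:
  2748^1013=975  2748^1014=2459  2748^1015=2264  2748^1016=2418  2748^1017=2611
Found 2611 at exponent 1017.

1017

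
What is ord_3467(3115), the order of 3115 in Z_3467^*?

1733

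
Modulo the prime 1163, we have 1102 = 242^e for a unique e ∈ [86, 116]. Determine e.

93

Compute 242^86 mod 1163 = 239, then multiply by 242 repeatedly:
  242^86=239  242^87=851  242^88=91  242^89=1088  242^90=458
  242^91=351  242^92=43  242^93=1102
Found 1102 at exponent 93.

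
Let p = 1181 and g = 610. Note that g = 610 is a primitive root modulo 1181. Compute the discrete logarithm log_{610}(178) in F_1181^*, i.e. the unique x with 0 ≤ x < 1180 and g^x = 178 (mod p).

560

Baby-step giant-step with m = ceil(sqrt(1180)) = 35.
Baby table (610^j mod 1181 for j=0..34):
  0:1  1:610  2:85  3:1067  4:139  5:939  6:5  7:688
  8:425  9:611  10:695  11:1152  12:25  13:1078  14:944  15:693
  16:1113  17:1036  18:125  19:666  20:1177  21:1103  22:841  23:456
  24:625  25:968  26:1161  27:791  28:662  29:1099  30:763  31:116
  32:1081  33:412  34:948
Giant step factor: 610^(-35) ≡ 723 (mod 1181).
Scan 178·723^i mod 1181 for i = 0, 1, …:
  i=0: 178   i=1: 1146   i=2: 677   i=3: 537
  i=4: 883   i=5: 669   i=6: 658   i=7: 972
  i=8: 61   i=9: 406     …   i=15: 771
  i=16: 1
Match at i=16, j=0: x = 16·35 + 0 = 560.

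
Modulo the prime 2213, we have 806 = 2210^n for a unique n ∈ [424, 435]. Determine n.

Compute 2210^424 mod 2213 = 2120, then multiply by 2210 repeatedly:
  2210^424=2120  2210^425=279  2210^426=1376  2210^427=298  2210^428=1319
  2210^429=469  2210^430=806
Found 806 at exponent 430.

430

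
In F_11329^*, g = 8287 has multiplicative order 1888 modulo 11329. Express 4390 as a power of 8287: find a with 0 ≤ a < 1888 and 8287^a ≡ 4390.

625

Baby-step giant-step with m = ceil(sqrt(1888)) = 44.
Baby table (8287^j mod 11329 for j=0..43):
  0:1  1:8287  2:9300  3:9242  4:4414  5:8806  6:5233  7:9788
  8:8845  9:11214  10:9960  11:6755  12:2096  13:2195  14:6920  15:9971
  16:7280  17:2435  18:1896  19:10158  20:4876  21:8198  22:8142  23:8559
  24:8893  25:1146  26:3200  27:8540  28:10046  29:5710  30:8866  31:3977
  32:1338  33:8244  34:4158  35:5857  36:3523  37:268  38:432  39:20
  40:7134  41:4736  42:3576  43:8977
Giant step factor: 8287^(-44) ≡ 2786 (mod 11329).
Scan 4390·2786^i mod 11329 for i = 0, 1, …:
  i=0: 4390   i=1: 6549   i=2: 5824   i=3: 2536
  i=4: 7329   i=5: 3736   i=6: 8474   i=7: 10257
  i=8: 4264   i=9: 6712     …   i=13: 2452
  i=14: 11214
Match at i=14, j=9: a = 14·44 + 9 = 625.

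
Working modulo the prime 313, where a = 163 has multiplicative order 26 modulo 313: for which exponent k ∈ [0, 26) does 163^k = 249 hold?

22

Successive powers of 163 modulo 313:
  163^0=1  163^1=163  163^2=277  163^3=79  163^4=44  163^5=286
  163^6=294  163^7=33  163^8=58  163^9=64  163^10=103  163^11=200
  163^12=48  163^13=312  163^14=150  163^15=36  163^16=234  163^17=269
  163^18=27  163^19=19  163^20=280  163^21=255  163^22=249
So 163^22 ≡ 249 (mod 313), giving k = 22.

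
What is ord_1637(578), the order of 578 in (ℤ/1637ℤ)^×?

1636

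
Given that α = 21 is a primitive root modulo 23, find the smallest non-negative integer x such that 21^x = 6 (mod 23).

20

Successive powers of 21 modulo 23:
  21^0=1  21^1=21  21^2=4  21^3=15  21^4=16  21^5=14
  21^6=18  21^7=10  21^8=3  21^9=17  21^10=12  21^11=22
  21^12=2  21^13=19  21^14=8  21^15=7  21^16=9  21^17=5
  21^18=13  21^19=20  21^20=6
So 21^20 ≡ 6 (mod 23), giving x = 20.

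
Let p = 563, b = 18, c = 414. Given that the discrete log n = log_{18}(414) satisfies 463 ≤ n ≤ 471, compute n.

Compute 18^463 mod 563 = 157, then multiply by 18 repeatedly:
  18^463=157  18^464=11  18^465=198  18^466=186  18^467=533
  18^468=23  18^469=414
Found 414 at exponent 469.

469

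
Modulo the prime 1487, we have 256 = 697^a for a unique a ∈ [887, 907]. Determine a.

890

Compute 697^887 mod 1487 = 1046, then multiply by 697 repeatedly:
  697^887=1046  697^888=432  697^889=730  697^890=256
Found 256 at exponent 890.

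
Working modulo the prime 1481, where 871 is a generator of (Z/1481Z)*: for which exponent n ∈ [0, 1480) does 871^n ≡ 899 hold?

698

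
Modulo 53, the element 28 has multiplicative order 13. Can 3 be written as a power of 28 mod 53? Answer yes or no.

no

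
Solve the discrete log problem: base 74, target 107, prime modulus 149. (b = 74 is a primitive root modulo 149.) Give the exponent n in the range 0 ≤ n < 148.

140

Baby-step giant-step with m = ceil(sqrt(148)) = 13.
Baby table (74^j mod 149 for j=0..12):
  0:1  1:74  2:112  3:93  4:28  5:135  6:7  7:71
  8:39  9:55  10:47  11:51  12:49
Giant step factor: 74^(-13) ≡ 3 (mod 149).
Scan 107·3^i mod 149 for i = 0, 1, …:
  i=0: 107   i=1: 23   i=2: 69   i=3: 58
  i=4: 25   i=5: 75   i=6: 76   i=7: 79
  i=8: 88   i=9: 115   i=10: 47
Match at i=10, j=10: n = 10·13 + 10 = 140.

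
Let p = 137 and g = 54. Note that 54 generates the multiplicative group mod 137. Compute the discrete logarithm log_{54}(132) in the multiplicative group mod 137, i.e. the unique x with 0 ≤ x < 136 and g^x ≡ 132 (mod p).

Baby-step giant-step with m = ceil(sqrt(136)) = 12.
Baby table (54^j mod 137 for j=0..11):
  0:1  1:54  2:39  3:51  4:14  5:71  6:135  7:29
  8:59  9:35  10:109  11:132
Giant step factor: 54^(-12) ≡ 103 (mod 137).
Scan 132·103^i mod 137 for i = 0, 1, …:
  i=0: 132
Match at i=0, j=11: x = 0·12 + 11 = 11.

11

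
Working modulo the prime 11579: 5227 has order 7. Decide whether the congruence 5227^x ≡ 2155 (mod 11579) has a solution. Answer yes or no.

2155 ∈ ⟨5227⟩ iff 2155^7 ≡ 1 (mod 11579), since |⟨5227⟩| = 7.
2155^7 mod 11579 = 1.
Since 1 = 1, 2155 lies in the subgroup.

yes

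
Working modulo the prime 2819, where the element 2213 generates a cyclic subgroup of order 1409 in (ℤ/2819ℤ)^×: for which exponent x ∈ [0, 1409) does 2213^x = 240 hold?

Baby-step giant-step with m = ceil(sqrt(1409)) = 38.
Baby table (2213^j mod 2819 for j=0..37):
  0:1  1:2213  2:766  3:939  4:404  5:429  6:2193  7:1610
  8:2533  9:1357  10:806  11:2070  12:35  13:1342  14:1439  15:1856
  16:45  17:920  18:642  19:2789  20:1266  21:2391  22:20  23:1975
  24:1225  25:1866  26:2442  27:123  28:1575  29:1191  30:2737  31:1769
  32:2025  33:1934  34:700  35:1469  36:590  37:473
Giant step factor: 2213^(-38) ≡ 379 (mod 2819).
Scan 240·379^i mod 2819 for i = 0, 1, …:
  i=0: 240   i=1: 752   i=2: 289   i=3: 2409
  i=4: 2474   i=5: 1738   i=6: 1875   i=7: 237
  i=8: 2434   i=9: 673   i=10: 1357
Match at i=10, j=9: x = 10·38 + 9 = 389.

389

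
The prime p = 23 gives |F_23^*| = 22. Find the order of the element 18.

11

The order of 18 must divide p − 1 = 22 = 2 · 11.
Divisors: 1, 2, 11, 22.
Check each in increasing order: 18^1 ≡ 18;  18^2 ≡ 2;  18^11 ≡ 1.
Smallest exponent giving 1 is 11.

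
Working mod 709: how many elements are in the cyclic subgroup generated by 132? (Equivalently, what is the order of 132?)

The order of 132 must divide p − 1 = 708 = 2^2 · 3 · 59.
Divisors: 1, 2, 3, 4, 6, 12, 59, 118, 177, 236, 354, 708.
Check each in increasing order: 132^1 ≡ 132;  132^2 ≡ 408;  132^3 ≡ 681;  132^4 ≡ 558;  132^6 ≡ 75;  132^12 ≡ 662;  132^59 ≡ 227;  132^118 ≡ 481;  132^177 ≡ 1.
Smallest exponent giving 1 is 177.

177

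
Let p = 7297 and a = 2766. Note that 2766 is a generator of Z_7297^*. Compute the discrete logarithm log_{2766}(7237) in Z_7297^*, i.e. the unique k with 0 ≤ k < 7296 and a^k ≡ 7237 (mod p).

3839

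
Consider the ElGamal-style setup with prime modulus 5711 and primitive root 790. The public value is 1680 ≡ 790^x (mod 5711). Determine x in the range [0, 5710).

Baby-step giant-step with m = ceil(sqrt(5710)) = 76.
Baby table (790^j mod 5711 for j=0..75):
  0:1  1:790  2:1601  3:2659  4:4673  5:2364  6:63  7:4082
  8:3776  9:1898  10:3138  11:446  12:3969  13:171  14:3737  15:5354
  16:3520  17:5254  18:4474  19:5062  20:1280  21:353  22:4742  23:5475
  24:2023  25:4801  26:686  27:5106  28:1774  29:2265  30:1807  31:5491
  32:3241  33:1862  34:3253  35:5631  36:5332  37:3273  38:4298  39:3086
  40:5054  41:671  42:4678  43:603  44:2357  45:244  46:4297  47:2296
  48:3453  49:3723  50:5  51:3950  52:2294  53:1873  54:521  55:398
  56:315  57:3277  58:1747  59:3779  60:4268  61:2230  62:2712  63:855
  64:1552  65:3926  66:467  67:3426  68:5237  69:2466  70:689  71:1765
  72:866  73:4531  74:4404  75:1161
Giant step factor: 790^(-76) ≡ 1680 (mod 5711).
Scan 1680·1680^i mod 5711 for i = 0, 1, …:
  i=0: 1680   i=1: 1166   i=2: 7   i=3: 338
  i=4: 2451   i=5: 49   i=6: 2366   i=7: 24
  i=8: 343   i=9: 5140     …   i=73: 3816
  i=74: 3138
Match at i=74, j=10: x = 74·76 + 10 = 5634.

5634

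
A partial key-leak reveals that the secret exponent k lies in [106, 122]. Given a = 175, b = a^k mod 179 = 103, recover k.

117

Compute 175^106 mod 179 = 146, then multiply by 175 repeatedly:
  175^106=146  175^107=132  175^108=9  175^109=143  175^110=144
  175^111=140  175^112=156  175^113=92  175^114=169  175^115=40
  175^116=19  175^117=103
Found 103 at exponent 117.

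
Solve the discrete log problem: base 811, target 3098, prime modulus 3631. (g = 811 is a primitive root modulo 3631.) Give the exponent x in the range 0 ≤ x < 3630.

641

Baby-step giant-step with m = ceil(sqrt(3630)) = 61.
Baby table (811^j mod 3631 for j=0..60):
  0:1  1:811  2:510  3:3307  4:2299  5:1786  6:3308  7:3110
  8:2296  9:2984  10:1778  11:451  12:2661  13:1257  14:2747  15:2014
  16:3035  17:3198  18:1044  19:661  20:2314  21:3058  22:65  23:1881
  24:471  25:726  26:564  27:3529  28:791  29:2445  30:369  31:1517
  32:3009  33:267  34:2308  35:1823  36:636  37:194  38:1201  39:903
  40:2502  41:3024  42:1539  43:2696  44:594  45:2442  46:1567  47:3618
  48:350  49:632  50:581  51:2792  52:2199  53:568  54:3142  55:2831
  56:1149  57:2303  58:1399  59:1717  60:1814
Giant step factor: 811^(-61) ≡ 1570 (mod 3631).
Scan 3098·1570^i mod 3631 for i = 0, 1, …:
  i=0: 3098   i=1: 1951   i=2: 2137   i=3: 46
  i=4: 3231   i=5: 163   i=6: 1740   i=7: 1288
  i=8: 3324   i=9: 933   i=10: 1517
Match at i=10, j=31: x = 10·61 + 31 = 641.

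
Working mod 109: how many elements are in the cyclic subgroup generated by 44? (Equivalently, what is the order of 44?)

108

The order of 44 must divide p − 1 = 108 = 2^2 · 3^3.
Divisors: 1, 2, 3, 4, 6, 9, 12, 18, 27, 36, 54, 108.
Check each in increasing order: 44^1 ≡ 44;  44^2 ≡ 83;  44^3 ≡ 55;  44^4 ≡ 22;  44^6 ≡ 82;  44^9 ≡ 41;  44^12 ≡ 75;  44^18 ≡ 46;  44^27 ≡ 33;  44^36 ≡ 45;  44^54 ≡ 108;  44^108 ≡ 1.
Smallest exponent giving 1 is 108.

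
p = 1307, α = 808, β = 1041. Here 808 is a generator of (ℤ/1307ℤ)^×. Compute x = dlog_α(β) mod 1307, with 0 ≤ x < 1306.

Baby-step giant-step with m = ceil(sqrt(1306)) = 37.
Baby table (808^j mod 1307 for j=0..36):
  0:1  1:808  2:671  3:1070  4:633  5:427  6:1275  7:284
  8:747  9:1049  10:656  11:713  12:1024  13:61  14:929  15:414
  16:1227  17:710  18:1214  19:662  20:333  21:1129  22:1253  23:806
  24:362  25:1035  26:1107  27:468  28:421  29:348  30:179  31:862
  32:1172  33:708  34:905  35:627  36:807
Giant step factor: 808^(-37) ≡ 477 (mod 1307).
Scan 1041·477^i mod 1307 for i = 0, 1, …:
  i=0: 1041   i=1: 1204   i=2: 535   i=3: 330
  i=4: 570   i=5: 34   i=6: 534   i=7: 1160
  i=8: 459   i=9: 674     …   i=25: 1138
  i=26: 421
Match at i=26, j=28: x = 26·37 + 28 = 990.

990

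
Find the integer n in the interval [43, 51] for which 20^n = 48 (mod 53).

45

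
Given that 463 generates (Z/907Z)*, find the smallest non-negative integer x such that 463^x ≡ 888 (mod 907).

141

Baby-step giant-step with m = ceil(sqrt(906)) = 31.
Baby table (463^j mod 907 for j=0..30):
  0:1  1:463  2:317  3:744  4:719  5:28  6:266  7:713
  8:878  9:178  10:784  11:192  12:10  13:95  14:449  15:184
  16:841  17:280  18:846  19:781  20:617  21:873  22:584  23:106
  24:100  25:43  26:862  27:26  28:247  29:79  30:297
Giant step factor: 463^(-31) ≡ 722 (mod 907).
Scan 888·722^i mod 907 for i = 0, 1, …:
  i=0: 888   i=1: 794   i=2: 44   i=3: 23
  i=4: 280
Match at i=4, j=17: x = 4·31 + 17 = 141.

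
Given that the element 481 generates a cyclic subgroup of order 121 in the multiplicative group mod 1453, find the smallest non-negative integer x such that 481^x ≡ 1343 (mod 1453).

70

Baby-step giant-step with m = ceil(sqrt(121)) = 11.
Baby table (481^j mod 1453 for j=0..10):
  0:1  1:481  2:334  3:824  4:1128  5:599  6:425  7:1005
  8:1009  9:27  10:1363
Giant step factor: 481^(-11) ≡ 402 (mod 1453).
Scan 1343·402^i mod 1453 for i = 0, 1, …:
  i=0: 1343   i=1: 823   i=2: 1015   i=3: 1190
  i=4: 343   i=5: 1304   i=6: 1128
Match at i=6, j=4: x = 6·11 + 4 = 70.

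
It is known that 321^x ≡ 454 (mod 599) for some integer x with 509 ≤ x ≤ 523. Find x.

514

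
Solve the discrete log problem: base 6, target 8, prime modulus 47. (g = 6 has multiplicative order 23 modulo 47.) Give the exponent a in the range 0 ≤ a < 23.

22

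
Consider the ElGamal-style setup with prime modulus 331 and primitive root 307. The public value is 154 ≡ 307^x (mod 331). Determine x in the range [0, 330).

Baby-step giant-step with m = ceil(sqrt(330)) = 19.
Baby table (307^j mod 331 for j=0..18):
  0:1  1:307  2:245  3:78  4:114  5:243  6:126  7:286
  8:87  9:229  10:131  11:166  12:319  13:288  14:39  15:57
  16:287  17:63  18:143
Giant step factor: 307^(-19) ≡ 312 (mod 331).
Scan 154·312^i mod 331 for i = 0, 1, …:
  i=0: 154   i=1: 53   i=2: 317   i=3: 266
  i=4: 242   i=5: 36   i=6: 309   i=7: 87
Match at i=7, j=8: x = 7·19 + 8 = 141.

141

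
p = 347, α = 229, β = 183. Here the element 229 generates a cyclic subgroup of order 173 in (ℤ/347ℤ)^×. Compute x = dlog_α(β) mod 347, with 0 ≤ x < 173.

169

Baby-step giant-step with m = ceil(sqrt(173)) = 14.
Baby table (229^j mod 347 for j=0..13):
  0:1  1:229  2:44  3:13  4:201  5:225  6:169  7:184
  8:149  9:115  10:310  11:202  12:107  13:213
Giant step factor: 229^(-14) ≡ 192 (mod 347).
Scan 183·192^i mod 347 for i = 0, 1, …:
  i=0: 183   i=1: 89   i=2: 85   i=3: 11
  i=4: 30   i=5: 208   i=6: 31   i=7: 53
  i=8: 113   i=9: 182   i=10: 244   i=11: 3
  i=12: 229
Match at i=12, j=1: x = 12·14 + 1 = 169.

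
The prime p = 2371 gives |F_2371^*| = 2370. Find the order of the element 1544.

2370

The order of 1544 must divide p − 1 = 2370 = 2 · 3 · 5 · 79.
Divisors: 1, 2, 3, 5, 6, 10, 15, 30, 79, 158, 237, 395, 474, 790, 1185, 2370.
Check each in increasing order: 1544^1 ≡ 1544;  1544^2 ≡ 1081;  1544^3 ≡ 2251;  1544^5 ≡ 685;  1544^6 ≡ 174;  1544^10 ≡ 2138;  1544^15 ≡ 1623;  1544^30 ≡ 2319;  1544^79 ≡ 1440;  1544^158 ≡ 1346;  1544^237 ≡ 1133;  1544^395 ≡ 465;  1544^474 ≡ 978;  1544^790 ≡ 464;  1544^1185 ≡ 2370;  1544^2370 ≡ 1.
Smallest exponent giving 1 is 2370.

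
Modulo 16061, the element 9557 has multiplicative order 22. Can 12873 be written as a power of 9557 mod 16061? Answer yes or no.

⟨9557⟩ has order 22; its elements mod 16061 are {1, 1876, 2017, 2658, 3188, 3269, 4856, 5796, 5996, 6504, 7498, 8563, 9557, 10065, 10265, 11205, 12792, 12873, 13403, 14044, 14185, 16060}.
12873 is in this set.

yes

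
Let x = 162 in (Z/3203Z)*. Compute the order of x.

3202

The order of 162 must divide p − 1 = 3202 = 2 · 1601.
Divisors: 1, 2, 1601, 3202.
Check each in increasing order: 162^1 ≡ 162;  162^2 ≡ 620;  162^1601 ≡ 3202;  162^3202 ≡ 1.
Smallest exponent giving 1 is 3202.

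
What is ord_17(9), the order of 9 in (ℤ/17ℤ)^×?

8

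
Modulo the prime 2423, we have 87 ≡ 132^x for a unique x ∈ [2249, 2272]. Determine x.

2250

Compute 132^2249 mod 2423 = 276, then multiply by 132 repeatedly:
  132^2249=276  132^2250=87
Found 87 at exponent 2250.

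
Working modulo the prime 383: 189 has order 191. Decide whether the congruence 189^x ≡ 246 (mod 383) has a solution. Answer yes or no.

246 ∈ ⟨189⟩ iff 246^191 ≡ 1 (mod 383), since |⟨189⟩| = 191.
246^191 mod 383 = 382.
Since 382 ≠ 1, 246 does not lie in the subgroup.

no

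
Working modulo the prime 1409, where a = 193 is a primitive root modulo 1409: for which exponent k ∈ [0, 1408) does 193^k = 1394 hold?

Baby-step giant-step with m = ceil(sqrt(1408)) = 38.
Baby table (193^j mod 1409 for j=0..37):
  0:1  1:193  2:615  3:339  4:613  5:1362  6:792  7:684
  8:975  9:778  10:800  11:819  12:259  13:672  14:68  15:443
  16:959  17:508  18:823  19:1031  20:314  21:15  22:77  23:771
  24:858  25:741  26:704  27:608  28:397  29:535  30:398  31:728
  32:1013  33:1067  34:217  35:1020  36:1009  37:295
Giant step factor: 193^(-38) ≡ 272 (mod 1409).
Scan 1394·272^i mod 1409 for i = 0, 1, …:
  i=0: 1394   i=1: 147   i=2: 532   i=3: 986
  i=4: 482   i=5: 67   i=6: 1316   i=7: 66
  i=8: 1044   i=9: 759     …   i=18: 483
  i=19: 339
Match at i=19, j=3: k = 19·38 + 3 = 725.

725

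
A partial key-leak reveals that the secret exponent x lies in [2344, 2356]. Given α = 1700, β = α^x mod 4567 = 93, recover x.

Compute 1700^2344 mod 4567 = 93, then multiply by 1700 repeatedly:
  1700^2344=93
Found 93 at exponent 2344.

2344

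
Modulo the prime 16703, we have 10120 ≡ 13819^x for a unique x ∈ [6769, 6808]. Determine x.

6788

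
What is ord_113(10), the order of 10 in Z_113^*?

112

The order of 10 must divide p − 1 = 112 = 2^4 · 7.
Divisors: 1, 2, 4, 7, 8, 14, 16, 28, 56, 112.
Check each in increasing order: 10^1 ≡ 10;  10^2 ≡ 100;  10^4 ≡ 56;  10^7 ≡ 65;  10^8 ≡ 85;  10^14 ≡ 44;  10^16 ≡ 106;  10^28 ≡ 15;  10^56 ≡ 112;  10^112 ≡ 1.
Smallest exponent giving 1 is 112.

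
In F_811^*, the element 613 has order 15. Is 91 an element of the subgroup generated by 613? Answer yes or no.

no

⟨613⟩ has order 15; its elements mod 811 are {1, 120, 130, 191, 196, 212, 276, 299, 339, 500, 570, 613, 680, 753, 797}.
91 is not in this set.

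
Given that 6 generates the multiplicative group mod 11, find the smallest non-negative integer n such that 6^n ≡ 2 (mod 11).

Successive powers of 6 modulo 11:
  6^0=1  6^1=6  6^2=3  6^3=7  6^4=9  6^5=10
  6^6=5  6^7=8  6^8=4  6^9=2
So 6^9 ≡ 2 (mod 11), giving n = 9.

9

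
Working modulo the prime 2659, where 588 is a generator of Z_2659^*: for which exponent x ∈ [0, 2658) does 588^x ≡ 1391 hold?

2061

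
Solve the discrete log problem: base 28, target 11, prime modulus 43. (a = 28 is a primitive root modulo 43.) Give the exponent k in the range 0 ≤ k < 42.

6

Baby-step giant-step with m = ceil(sqrt(42)) = 7.
Baby table (28^j mod 43 for j=0..6):
  0:1  1:28  2:10  3:22  4:14  5:5  6:11
Giant step factor: 28^(-7) ≡ 37 (mod 43).
Scan 11·37^i mod 43 for i = 0, 1, …:
  i=0: 11
Match at i=0, j=6: k = 0·7 + 6 = 6.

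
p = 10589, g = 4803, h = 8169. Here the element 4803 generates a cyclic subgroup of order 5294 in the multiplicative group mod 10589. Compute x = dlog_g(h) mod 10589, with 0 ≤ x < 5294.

Baby-step giant-step with m = ceil(sqrt(5294)) = 73.
Baby table (4803^j mod 10589 for j=0..72):
  0:1  1:4803  2:5967  3:5667  4:4871  5:4312  6:9041  7:9023
  8:7281  9:5765  10:9649  11:6683  12:3190  13:9876  14:6297  15:2307
  16:4427  17:169  18:6943  19:2468  20:4713  21:7846  22:8676  23:3113
  24:71  25:2165  26:97  27:10564  28:6993  29:9660  30:6571  31:5293
  32:8679  33:6933  34:7383  35:8577  36:4121  37:2322  38:2349  39:4962
  40:7236  41:1410  42:5859  43:5804  44:6364  45:6438  46:1834  47:9243
  48:5041  49:5469  50:6887  51:8814  52:9409  53:8164  54:625  55:5188
  56:2047  57:5149  58:5332  59:5394  60:6688  61:6027  62:7944  63:2865
  64:5484  65:4809  66:3018  67:9702  68:7106  69:1771  70:3146  71:10324
  72:8474
Giant step factor: 4803^(-73) ≡ 8016 (mod 10589).
Scan 8169·8016^i mod 10589 for i = 0, 1, …:
  i=0: 8169   i=1: 328   i=2: 3176   i=3: 2860
  i=4: 575   i=5: 2985   i=6: 7209   i=7: 3171
  i=8: 5136   i=9: 144     …   i=49: 1043
  i=50: 5967
Match at i=50, j=2: x = 50·73 + 2 = 3652.

3652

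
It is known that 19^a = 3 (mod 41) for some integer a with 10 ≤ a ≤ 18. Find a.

15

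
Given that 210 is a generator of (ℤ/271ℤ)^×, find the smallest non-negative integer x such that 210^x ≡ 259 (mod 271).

Baby-step giant-step with m = ceil(sqrt(270)) = 17.
Baby table (210^j mod 271 for j=0..16):
  0:1  1:210  2:198  3:117  4:180  5:131  6:139  7:193
  8:151  9:3  10:88  11:52  12:80  13:269  14:122  15:146
  16:37
Giant step factor: 210^(-17) ≡ 204 (mod 271).
Scan 259·204^i mod 271 for i = 0, 1, …:
  i=0: 259   i=1: 262   i=2: 61   i=3: 249
  i=4: 119   i=5: 157   i=6: 50   i=7: 173
  i=8: 62   i=9: 182   i=10: 1
Match at i=10, j=0: x = 10·17 + 0 = 170.

170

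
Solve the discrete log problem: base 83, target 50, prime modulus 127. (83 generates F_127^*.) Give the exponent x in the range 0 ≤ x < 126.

60

Baby-step giant-step with m = ceil(sqrt(126)) = 12.
Baby table (83^j mod 127 for j=0..11):
  0:1  1:83  2:31  3:33  4:72  5:7  6:73  7:90
  8:104  9:123  10:49  11:3
Giant step factor: 83^(-12) ≡ 76 (mod 127).
Scan 50·76^i mod 127 for i = 0, 1, …:
  i=0: 50   i=1: 117   i=2: 2   i=3: 25
  i=4: 122   i=5: 1
Match at i=5, j=0: x = 5·12 + 0 = 60.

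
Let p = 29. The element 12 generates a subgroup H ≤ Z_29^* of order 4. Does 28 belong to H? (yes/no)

⟨12⟩ has order 4; its elements mod 29 are {1, 12, 17, 28}.
28 is in this set.

yes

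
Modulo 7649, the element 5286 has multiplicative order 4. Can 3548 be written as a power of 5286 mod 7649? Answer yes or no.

3548 ∈ ⟨5286⟩ iff 3548^4 ≡ 1 (mod 7649), since |⟨5286⟩| = 4.
3548^4 mod 7649 = 947.
Since 947 ≠ 1, 3548 does not lie in the subgroup.

no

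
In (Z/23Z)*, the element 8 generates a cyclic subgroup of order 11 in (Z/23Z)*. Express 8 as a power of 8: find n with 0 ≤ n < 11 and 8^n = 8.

Successive powers of 8 modulo 23:
  8^0=1  8^1=8
So 8^1 ≡ 8 (mod 23), giving n = 1.

1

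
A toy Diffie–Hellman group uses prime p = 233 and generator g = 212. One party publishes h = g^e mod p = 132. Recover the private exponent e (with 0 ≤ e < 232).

Baby-step giant-step with m = ceil(sqrt(232)) = 16.
Baby table (212^j mod 233 for j=0..15):
  0:1  1:212  2:208  3:59  4:159  5:156  6:219  7:61
  8:117  9:106  10:104  11:146  12:196  13:78  14:226  15:147
Giant step factor: 212^(-16) ≡ 4 (mod 233).
Scan 132·4^i mod 233 for i = 0, 1, …:
  i=0: 132   i=1: 62   i=2: 15   i=3: 60
  i=4: 7   i=5: 28   i=6: 112   i=7: 215
  i=8: 161   i=9: 178   i=10: 13   i=11: 52
  i=12: 208
Match at i=12, j=2: e = 12·16 + 2 = 194.

194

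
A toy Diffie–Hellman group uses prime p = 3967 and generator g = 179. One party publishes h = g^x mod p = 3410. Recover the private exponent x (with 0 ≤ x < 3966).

1775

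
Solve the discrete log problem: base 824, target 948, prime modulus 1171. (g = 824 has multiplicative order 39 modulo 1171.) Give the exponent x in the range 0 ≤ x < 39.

Successive powers of 824 modulo 1171:
  824^0=1  824^1=824  824^2=967  824^3=528  824^4=631  824^5=20
  824^6=86  824^7=604  824^8=21  824^9=910  824^10=400  824^11=549
  824^12=370  824^13=420  824^14=635  824^15=974  824^16=441  824^17=374
  824^18=203  824^19=990  824^20=744  824^21=623  824^22=454  824^23=547
  824^24=1064  824^25=828  824^26=750  824^27=883  824^28=401  824^29=202
  824^30=166  824^31=948
So 824^31 ≡ 948 (mod 1171), giving x = 31.

31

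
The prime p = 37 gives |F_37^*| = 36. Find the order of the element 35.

36

The order of 35 must divide p − 1 = 36 = 2^2 · 3^2.
Divisors: 1, 2, 3, 4, 6, 9, 12, 18, 36.
Check each in increasing order: 35^1 ≡ 35;  35^2 ≡ 4;  35^3 ≡ 29;  35^4 ≡ 16;  35^6 ≡ 27;  35^9 ≡ 6;  35^12 ≡ 26;  35^18 ≡ 36;  35^36 ≡ 1.
Smallest exponent giving 1 is 36.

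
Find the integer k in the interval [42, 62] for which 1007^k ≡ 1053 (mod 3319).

58

Compute 1007^42 mod 3319 = 551, then multiply by 1007 repeatedly:
  1007^42=551  1007^43=584  1007^44=625  1007^45=2084  1007^46=980
  1007^47=1117  1007^48=2997  1007^49=1008  1007^50=2761  1007^51=2324
  1007^52=373  1007^53=564  1007^54=399  1007^55=194  1007^56=2856
  1007^57=1738  1007^58=1053
Found 1053 at exponent 58.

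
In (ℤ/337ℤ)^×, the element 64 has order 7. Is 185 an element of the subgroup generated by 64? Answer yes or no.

⟨64⟩ has order 7; its elements mod 337 are {1, 8, 52, 64, 79, 175, 295}.
185 is not in this set.

no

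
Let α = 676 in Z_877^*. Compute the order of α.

The order of 676 must divide p − 1 = 876 = 2^2 · 3 · 73.
Divisors: 1, 2, 3, 4, 6, 12, 73, 146, 219, 292, 438, 876.
Check each in increasing order: 676^1 ≡ 676;  676^2 ≡ 59;  676^3 ≡ 419;  676^4 ≡ 850;  676^6 ≡ 161;  676^12 ≡ 488;  676^73 ≡ 1.
Smallest exponent giving 1 is 73.

73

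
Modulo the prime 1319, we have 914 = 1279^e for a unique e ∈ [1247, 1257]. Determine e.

1247

Compute 1279^1247 mod 1319 = 914, then multiply by 1279 repeatedly:
  1279^1247=914
Found 914 at exponent 1247.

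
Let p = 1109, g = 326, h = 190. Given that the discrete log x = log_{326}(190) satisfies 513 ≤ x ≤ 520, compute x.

517

Compute 326^513 mod 1109 = 661, then multiply by 326 repeatedly:
  326^513=661  326^514=340  326^515=1049  326^516=402  326^517=190
Found 190 at exponent 517.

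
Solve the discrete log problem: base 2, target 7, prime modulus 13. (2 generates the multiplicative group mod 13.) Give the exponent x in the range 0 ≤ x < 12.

11

Successive powers of 2 modulo 13:
  2^0=1  2^1=2  2^2=4  2^3=8  2^4=3  2^5=6
  2^6=12  2^7=11  2^8=9  2^9=5  2^10=10  2^11=7
So 2^11 ≡ 7 (mod 13), giving x = 11.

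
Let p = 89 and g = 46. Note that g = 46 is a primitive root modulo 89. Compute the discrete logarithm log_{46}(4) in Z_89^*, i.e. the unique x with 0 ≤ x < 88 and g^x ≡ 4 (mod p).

80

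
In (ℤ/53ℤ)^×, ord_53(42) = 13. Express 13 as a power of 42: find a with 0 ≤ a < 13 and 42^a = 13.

Successive powers of 42 modulo 53:
  42^0=1  42^1=42  42^2=15  42^3=47  42^4=13
So 42^4 ≡ 13 (mod 53), giving a = 4.

4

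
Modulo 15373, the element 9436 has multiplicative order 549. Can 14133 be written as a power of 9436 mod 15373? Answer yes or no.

no

14133 ∈ ⟨9436⟩ iff 14133^549 ≡ 1 (mod 15373), since |⟨9436⟩| = 549.
14133^549 mod 15373 = 14705.
Since 14705 ≠ 1, 14133 does not lie in the subgroup.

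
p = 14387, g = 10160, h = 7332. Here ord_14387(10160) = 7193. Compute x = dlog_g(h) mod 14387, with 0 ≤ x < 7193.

1698

Baby-step giant-step with m = ceil(sqrt(7193)) = 85.
Baby table (10160^j mod 14387 for j=0..84):
  0:1  1:10160  2:13262  3:7665  4:13956  5:9075  6:10104  7:5395
  8:13117  9:1939  10:4437  11:5449  12:664  13:13124  14:1124  15:10949
  16:1556  17:12034  18:4714  19:14304  20:5553  21:7053  22:11220  23:6999
  24:9286  25:10201  26:12599  27:4701  28:11707  29:5791  30:8117  31:2436
  32:4120  33:7417  34:12001  35:335  36:8268  37:11574  38:6889  39:13872
  40:4468  41:3895  42:8950  43:6160  44:2150  45:4534  46:12653  47:6635
  48:8505  49:2478  50:13617  51:3328  52:3030  53:11007  54:969  55:4332
  56:3287  57:3693  58:13971  59:3218  60:7616  61:5274  62:6652  63:8581
  64:12127  65:52  66:10388  67:13435  68:10131  69:6362  70:11516  71:7476
  72:7187  73:5895  74:119  75:532  76:9995  77:5754  78:6259  79:900
  80:8255  81:8977  82:7127  83:549  84:10071
Giant step factor: 10160^(-85) ≡ 11739 (mod 14387).
Scan 7332·11739^i mod 14387 for i = 0, 1, …:
  i=0: 7332   i=1: 7314   i=2: 11817   i=3: 309
  i=4: 1827   i=5: 10523   i=6: 2715   i=7: 4180
  i=8: 9350   i=9: 1227     …   i=18: 11078
  i=19: 549
Match at i=19, j=83: x = 19·85 + 83 = 1698.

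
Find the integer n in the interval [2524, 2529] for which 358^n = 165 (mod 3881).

2527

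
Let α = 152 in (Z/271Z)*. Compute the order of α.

The order of 152 must divide p − 1 = 270 = 2 · 3^3 · 5.
Divisors: 1, 2, 3, 5, 6, 9, 10, 15, 18, 27, 30, 45, 54, 90, 135, 270.
Check each in increasing order: 152^1 ≡ 152;  152^2 ≡ 69;  152^3 ≡ 190;  152^5 ≡ 102;  152^6 ≡ 57;  152^9 ≡ 261;  152^10 ≡ 106;  152^15 ≡ 243;  152^18 ≡ 100;  152^27 ≡ 84;  152^30 ≡ 242;  152^45 ≡ 270;  152^54 ≡ 10;  152^90 ≡ 1.
Smallest exponent giving 1 is 90.

90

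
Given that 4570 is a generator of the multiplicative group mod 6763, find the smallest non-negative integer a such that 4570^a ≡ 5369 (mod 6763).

6033

Baby-step giant-step with m = ceil(sqrt(6762)) = 83.
Baby table (4570^j mod 6763 for j=0..82):
  0:1  1:4570  2:756  3:5790  4:3444  5:1579  6:6672  7:3436
  8:5597  9:624  10:4457  11:5097  12:1518  13:5185  14:4661  15:4083
  16:193  17:2820  18:3885  19:1575  20:1918  21:412  22:2726  23:374
  24:4904  25:5461  26:1300  27:3086  28:2165  29:6544  30:94  31:3511
  32:3434  33:3220  34:5875  35:6403  36:4972  37:5123  38:5367  39:4552
  40:6415  41:5708  42:669  43:454  44:5302  45:5074  46:4616  47:1323
  48:6751  49:6027  50:4454  51:4913  52:6013  53:1341  54:1092  55:6109
  56:466  57:6038  58:620  59:6466  60:2073  61:5410  62:4935  63:5108
  64:4447  65:6738  66:721  67:1389  68:4036  69:1819  70:1103  71:2275
  72:2019  73:2098  74:4689  75:3546  76:1072  77:2628  78:5635  79:5209
  80:6133  81:1938  82:3893
Giant step factor: 4570^(-83) ≡ 1398 (mod 6763).
Scan 5369·1398^i mod 6763 for i = 0, 1, …:
  i=0: 5369   i=1: 5695   i=2: 1559   i=3: 1796
  i=4: 1735   i=5: 4376   i=6: 3896   i=7: 2393
  i=8: 4492   i=9: 3752     …   i=71: 6032
  i=72: 6038
Match at i=72, j=57: a = 72·83 + 57 = 6033.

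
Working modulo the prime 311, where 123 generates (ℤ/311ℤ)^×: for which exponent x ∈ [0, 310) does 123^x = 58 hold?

297

Baby-step giant-step with m = ceil(sqrt(310)) = 18.
Baby table (123^j mod 311 for j=0..17):
  0:1  1:123  2:201  3:154  4:282  5:165  6:80  7:199
  8:219  9:191  10:168  11:138  12:180  13:59  14:104  15:41
  16:67  17:155
Giant step factor: 123^(-18) ≡ 268 (mod 311).
Scan 58·268^i mod 311 for i = 0, 1, …:
  i=0: 58   i=1: 305   i=2: 258   i=3: 102
  i=4: 279   i=5: 132   i=6: 233   i=7: 244
  i=8: 82   i=9: 206     …   i=15: 227
  i=16: 191
Match at i=16, j=9: x = 16·18 + 9 = 297.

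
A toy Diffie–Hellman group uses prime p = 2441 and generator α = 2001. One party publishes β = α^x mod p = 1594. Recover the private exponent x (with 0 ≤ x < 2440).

2127

Baby-step giant-step with m = ceil(sqrt(2440)) = 50.
Baby table (2001^j mod 2441 for j=0..49):
  0:1  1:2001  2:761  3:2018  4:604  5:309  6:736  7:813
  8:1107  9:1120  10:282  11:411  12:2235  13:323  14:1899  15:1703
  16:67  17:2253  18:2167  19:951  20:1412  21:1175  22:492  23:769
  24:939  25:1810  26:1807  27:686  28:844  29:2113  30:301  31:1815
  32:2048  33:2050  34:1170  35:251  36:1846  37:613  38:1231  39:262
  40:1888  41:1661  42:1460  43:2024  44:405  45:2434  46:639  47:1996
  48:520  49:654
Giant step factor: 2001^(-50) ≡ 2081 (mod 2441).
Scan 1594·2081^i mod 2441 for i = 0, 1, …:
  i=0: 1594   i=1: 2236   i=2: 570   i=3: 2285
  i=4: 17   i=5: 1203   i=6: 1418   i=7: 2130
  i=8: 2115   i=9: 192     …   i=41: 310
  i=42: 686
Match at i=42, j=27: x = 42·50 + 27 = 2127.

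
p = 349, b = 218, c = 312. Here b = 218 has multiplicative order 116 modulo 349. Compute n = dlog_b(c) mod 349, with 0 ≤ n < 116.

16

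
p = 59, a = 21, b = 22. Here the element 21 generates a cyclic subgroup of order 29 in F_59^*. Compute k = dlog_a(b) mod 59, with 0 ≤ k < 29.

Successive powers of 21 modulo 59:
  21^0=1  21^1=21  21^2=28  21^3=57  21^4=17  21^5=3
  21^6=4  21^7=25  21^8=53  21^9=51  21^10=9  21^11=12
  21^12=16  21^13=41  21^14=35  21^15=27  21^16=36  21^17=48
  21^18=5  21^19=46  21^20=22
So 21^20 ≡ 22 (mod 59), giving k = 20.

20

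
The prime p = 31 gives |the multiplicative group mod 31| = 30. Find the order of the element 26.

6

The order of 26 must divide p − 1 = 30 = 2 · 3 · 5.
Divisors: 1, 2, 3, 5, 6, 10, 15, 30.
Check each in increasing order: 26^1 ≡ 26;  26^2 ≡ 25;  26^3 ≡ 30;  26^5 ≡ 6;  26^6 ≡ 1.
Smallest exponent giving 1 is 6.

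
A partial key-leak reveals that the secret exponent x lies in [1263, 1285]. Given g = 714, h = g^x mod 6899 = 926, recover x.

Compute 714^1263 mod 6899 = 6050, then multiply by 714 repeatedly:
  714^1263=6050  714^1264=926
Found 926 at exponent 1264.

1264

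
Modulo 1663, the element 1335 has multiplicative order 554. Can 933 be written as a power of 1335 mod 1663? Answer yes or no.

no

933 ∈ ⟨1335⟩ iff 933^554 ≡ 1 (mod 1663), since |⟨1335⟩| = 554.
933^554 mod 1663 = 1344.
Since 1344 ≠ 1, 933 does not lie in the subgroup.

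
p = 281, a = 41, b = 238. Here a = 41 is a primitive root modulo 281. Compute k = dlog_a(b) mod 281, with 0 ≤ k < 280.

Baby-step giant-step with m = ceil(sqrt(280)) = 17.
Baby table (41^j mod 281 for j=0..16):
  0:1  1:41  2:276  3:76  4:25  5:182  6:156  7:214
  8:63  9:54  10:247  11:11  12:170  13:226  14:274  15:275
  16:35
Giant step factor: 41^(-17) ≡ 178 (mod 281).
Scan 238·178^i mod 281 for i = 0, 1, …:
  i=0: 238   i=1: 214
Match at i=1, j=7: k = 1·17 + 7 = 24.

24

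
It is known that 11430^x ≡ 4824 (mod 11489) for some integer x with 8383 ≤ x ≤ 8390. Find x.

8383

Compute 11430^8383 mod 11489 = 4824, then multiply by 11430 repeatedly:
  11430^8383=4824
Found 4824 at exponent 8383.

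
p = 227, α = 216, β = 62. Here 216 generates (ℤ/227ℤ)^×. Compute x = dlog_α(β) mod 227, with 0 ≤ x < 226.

112

Baby-step giant-step with m = ceil(sqrt(226)) = 16.
Baby table (216^j mod 227 for j=0..15):
  0:1  1:216  2:121  3:31  4:113  5:119  6:53  7:98
  8:57  9:54  10:87  11:178  12:85  13:200  14:70  15:138
Giant step factor: 216^(-16) ≡ 16 (mod 227).
Scan 62·16^i mod 227 for i = 0, 1, …:
  i=0: 62   i=1: 84   i=2: 209   i=3: 166
  i=4: 159   i=5: 47   i=6: 71   i=7: 1
Match at i=7, j=0: x = 7·16 + 0 = 112.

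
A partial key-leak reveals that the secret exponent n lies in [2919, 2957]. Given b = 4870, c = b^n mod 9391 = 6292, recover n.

2939

Compute 4870^2919 mod 9391 = 7104, then multiply by 4870 repeatedly:
  4870^2919=7104  4870^2920=36  4870^2921=6282  4870^2922=6853  4870^2923=7887
  4870^2924=500  4870^2925=2731  4870^2926=2314  4870^2927=9371  4870^2928=5901
  4870^2929=1410  4870^2930=1879  4870^2931=3896  4870^2932=3700  4870^2933=7062
  4870^2934=2098  4870^2935=9243  4870^2936=2347  4870^2937=1043  4870^2938=8270
  4870^2939=6292
Found 6292 at exponent 2939.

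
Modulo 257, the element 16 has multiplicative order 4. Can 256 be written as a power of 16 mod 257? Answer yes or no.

yes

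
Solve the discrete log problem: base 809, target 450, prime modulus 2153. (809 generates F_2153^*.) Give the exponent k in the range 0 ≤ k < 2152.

634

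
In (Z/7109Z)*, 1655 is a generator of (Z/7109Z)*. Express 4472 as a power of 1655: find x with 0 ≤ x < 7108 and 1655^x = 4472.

3652

Baby-step giant-step with m = ceil(sqrt(7108)) = 85.
Baby table (1655^j mod 7109 for j=0..84):
  0:1  1:1655  2:2060  3:4089  4:6636  5:6284  6:6662  7:6660
  8:3350  9:6339  10:5270  11:6216  12:757  13:1651  14:2549  15:2958
  16:4498  17:1067  18:2853  19:1339  20:5146  21:48  22:1241  23:6463
  24:4329  25:5732  26:3054  27:6980  28:6884  29:4402  30:5694  31:4145
  32:6899  33:791  34:1049  35:1499  36:6913  37:2634  38:1453  39:1873
  40:291  41:5302  42:2304  43:2696  44:4537  45:1631  46:4994  47:4412
  48:917  49:3418  50:5135  51:3170  52:7017  53:4138  54:2423  55:589
  56:862  57:4810  58:5579  59:5763  60:4596  61:6859  62:5681  63:3957
  64:1446  65:4506  66:89  67:5115  68:5615  69:1362  70:557  71:4774
  72:2871  73:2693  74:6681  75:2560  76:6945  77:5831  78:3392  79:4759
  80:6482  81:229  82:2218  83:2546  84:5102
Giant step factor: 1655^(-85) ≡ 6344 (mod 7109).
Scan 4472·6344^i mod 7109 for i = 0, 1, …:
  i=0: 4472   i=1: 5458   i=2: 4722   i=3: 6151
  i=4: 643   i=5: 5735   i=6: 6087   i=7: 6949
  i=8: 1547   i=9: 3748     …   i=41: 1549
  i=42: 2218
Match at i=42, j=82: x = 42·85 + 82 = 3652.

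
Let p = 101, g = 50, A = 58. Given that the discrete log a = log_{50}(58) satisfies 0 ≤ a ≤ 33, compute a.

Compute 50^0 mod 101 = 1, then multiply by 50 repeatedly:
  50^0=1  50^1=50  50^2=76  50^3=63  50^4=19
  50^5=41  50^6=30  50^7=86  50^8=58
Found 58 at exponent 8.

8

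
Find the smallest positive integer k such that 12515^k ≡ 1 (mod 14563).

809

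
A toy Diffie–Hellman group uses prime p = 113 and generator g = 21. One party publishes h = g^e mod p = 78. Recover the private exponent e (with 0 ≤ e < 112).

91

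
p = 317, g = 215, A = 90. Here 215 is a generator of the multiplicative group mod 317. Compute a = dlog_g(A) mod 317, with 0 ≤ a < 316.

254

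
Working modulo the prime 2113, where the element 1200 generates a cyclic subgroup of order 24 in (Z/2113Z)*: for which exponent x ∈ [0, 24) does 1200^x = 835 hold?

15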